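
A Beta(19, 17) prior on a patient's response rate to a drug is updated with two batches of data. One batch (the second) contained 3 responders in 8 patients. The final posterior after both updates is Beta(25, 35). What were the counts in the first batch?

3 responders and 13 non-responders

Because Beta–binomial updating is additive in the counts, the combined data contributed (α_post−α_prior, β_post−β_prior) successes and failures.
Total across both batches: 25−19=6 responders, 35−17=18 non-responders.
Subtract the second batch: 6−3=3 responders and 18−5=13 non-responders.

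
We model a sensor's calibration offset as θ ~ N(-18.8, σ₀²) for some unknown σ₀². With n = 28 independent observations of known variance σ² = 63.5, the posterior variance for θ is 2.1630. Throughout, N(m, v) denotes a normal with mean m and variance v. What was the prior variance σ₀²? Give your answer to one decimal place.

σ₀² = 46.8

For the Normal–Normal model with known σ², precisions add: τ_n = τ₀ + n/σ².
So 1/σ₀² = 1/2.1630 − 28/63.5 = 0.462321 − 0.440945 = 0.021376.
Hence σ₀² = 1/0.021376 ≈ 46.8.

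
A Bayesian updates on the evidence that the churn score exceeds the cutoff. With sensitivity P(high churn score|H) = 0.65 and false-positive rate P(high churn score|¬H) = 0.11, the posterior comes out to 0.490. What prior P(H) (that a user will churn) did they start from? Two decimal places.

P(H) = 0.14

Bayes' rule in odds form gives O(H|E) = O(H)·[P(E|H)/P(E|¬H)], hence O(H) = O(H|E)/LR.
Posterior odds = 0.490/(1−0.490) = 0.9608. LR = 0.65/0.11 = 5.9091.
Prior odds = 0.9608/5.9091 = 0.1626, so P(H) = 0.1626/(1+0.1626) ≈ 0.14.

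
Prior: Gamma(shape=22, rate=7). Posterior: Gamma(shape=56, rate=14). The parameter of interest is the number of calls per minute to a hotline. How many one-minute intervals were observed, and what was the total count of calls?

A Gamma(α, β) prior (rate parametrization) on a Poisson rate with n observations summing to S gives posterior Gamma(α+S, β+n).
Matching: Σxᵢ = 56 − 22 = 34 and n = 14 − 7 = 7.

n = 7 one-minute intervals with total 34 calls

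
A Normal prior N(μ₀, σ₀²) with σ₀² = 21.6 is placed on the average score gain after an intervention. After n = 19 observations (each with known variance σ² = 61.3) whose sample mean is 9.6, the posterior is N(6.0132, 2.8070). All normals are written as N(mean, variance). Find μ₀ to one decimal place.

The posterior mean is a precision-weighted average: μ_n = (τ₀μ₀ + τ_data·x̄)/(τ₀+τ_data), with τ₀=1/σ₀² and τ_data=n/σ².
Here τ₀ = 1/21.6 = 0.046296 and τ_data = 19/61.3 = 0.309951, so τ_n = 0.356247.
Rearranging for μ₀: μ₀ = (μ_n·τ_n − τ_data·x̄)/τ₀ = (6.0132·0.356247 − 0.309951·9.6) / 0.046296 = -0.833345/0.046296 ≈ -18.0.

μ₀ = -18.0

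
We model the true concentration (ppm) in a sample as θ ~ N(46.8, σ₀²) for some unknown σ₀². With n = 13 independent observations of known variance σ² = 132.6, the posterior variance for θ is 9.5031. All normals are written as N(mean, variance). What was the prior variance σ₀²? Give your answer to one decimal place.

σ₀² = 139.1

Posterior precision equals prior precision plus data precision: 1/σ_n² = 1/σ₀² + n/σ².
So 1/σ₀² = 1/9.5031 − 13/132.6 = 0.105229 − 0.098039 = 0.007190.
Hence σ₀² = 1/0.007190 ≈ 139.1.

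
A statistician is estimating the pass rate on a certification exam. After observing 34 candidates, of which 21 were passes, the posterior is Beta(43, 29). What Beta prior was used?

Beta(22, 16)

Beta is conjugate to the binomial likelihood: posterior = Beta(α+s, β+f).
So α = 43 − 21 = 22 and β = 29 − 13 = 16.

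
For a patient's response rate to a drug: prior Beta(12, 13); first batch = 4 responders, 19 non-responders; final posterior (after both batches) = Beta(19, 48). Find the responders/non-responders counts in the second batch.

Because Beta–binomial updating is additive in the counts, the combined data contributed (α_post−α_prior, β_post−β_prior) successes and failures.
Total across both batches: 19−12=7 responders, 48−13=35 non-responders.
Subtract the first batch: 7−4=3 responders and 35−19=16 non-responders.

3 responders and 16 non-responders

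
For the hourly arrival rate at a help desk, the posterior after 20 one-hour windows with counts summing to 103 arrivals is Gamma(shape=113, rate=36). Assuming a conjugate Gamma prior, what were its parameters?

Gamma(shape=10, rate=16)

A Gamma(α, β) prior (rate parametrization) on a Poisson rate with n observations summing to S gives posterior Gamma(α+S, β+n).
So α = 113 − 103 = 10 and β = 36 − 20 = 16.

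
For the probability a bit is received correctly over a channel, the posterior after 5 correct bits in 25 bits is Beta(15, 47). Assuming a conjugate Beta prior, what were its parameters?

Beta(10, 27)

Beta is conjugate to the binomial likelihood: posterior = Beta(α+s, β+f).
Subtract the data counts: 15−5=10, 47−20=27.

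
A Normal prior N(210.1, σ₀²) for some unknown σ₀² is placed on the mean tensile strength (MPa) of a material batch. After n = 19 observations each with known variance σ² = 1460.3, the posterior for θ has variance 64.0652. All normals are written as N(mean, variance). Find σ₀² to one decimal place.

σ₀² = 384.9

For the Normal–Normal model with known σ², precisions add: τ_n = τ₀ + n/σ².
So 1/σ₀² = 1/64.0652 − 19/1460.3 = 0.015609 − 0.013011 = 0.002598.
Hence σ₀² = 1/0.002598 ≈ 384.9.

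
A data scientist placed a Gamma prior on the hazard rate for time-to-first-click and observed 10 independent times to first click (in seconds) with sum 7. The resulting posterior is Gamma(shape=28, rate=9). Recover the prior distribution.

For an exponential likelihood with a Gamma(α, β) prior on the rate, n observations with total T give posterior Gamma(α+n, β+T).
So α = 28 − 10 = 18 and β = 9 − 7 = 2.

Gamma(shape=18, rate=2)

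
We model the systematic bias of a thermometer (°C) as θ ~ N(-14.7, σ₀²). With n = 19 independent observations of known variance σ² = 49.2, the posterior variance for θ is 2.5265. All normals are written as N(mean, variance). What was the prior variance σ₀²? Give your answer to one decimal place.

σ₀² = 103.9

Posterior precision equals prior precision plus data precision: 1/σ_n² = 1/σ₀² + n/σ².
So 1/σ₀² = 1/2.5265 − 19/49.2 = 0.395804 − 0.386179 = 0.009625.
Hence σ₀² = 1/0.009625 ≈ 103.9.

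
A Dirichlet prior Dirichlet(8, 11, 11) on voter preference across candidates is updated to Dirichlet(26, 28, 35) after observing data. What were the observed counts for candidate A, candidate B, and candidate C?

For a Dirichlet(α) prior with multinomial counts c, the posterior is Dirichlet(α + c) componentwise.
Counts are posterior − prior componentwise: 26−8=18, 28−11=17, 35−11=24.

counts (18, 17, 24)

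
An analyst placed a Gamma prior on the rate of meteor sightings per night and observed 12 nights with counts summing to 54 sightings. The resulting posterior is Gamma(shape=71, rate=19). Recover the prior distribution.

Gamma–Poisson conjugacy: posterior shape = α + Σxᵢ, posterior rate = β + n.
So α = 71 − 54 = 17 and β = 19 − 12 = 7.

Gamma(shape=17, rate=7)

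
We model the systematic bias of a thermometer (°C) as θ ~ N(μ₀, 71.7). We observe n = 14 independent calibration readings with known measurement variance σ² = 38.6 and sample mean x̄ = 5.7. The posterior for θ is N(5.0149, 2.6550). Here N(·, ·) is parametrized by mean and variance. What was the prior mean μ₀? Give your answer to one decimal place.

μ₀ = -12.8

The posterior mean is a precision-weighted average: μ_n = (τ₀μ₀ + τ_data·x̄)/(τ₀+τ_data), with τ₀=1/σ₀² and τ_data=n/σ².
Here τ₀ = 1/71.7 = 0.013947 and τ_data = 14/38.6 = 0.362694, so τ_n = 0.376641.
Rearranging for μ₀: μ₀ = (μ_n·τ_n − τ_data·x̄)/τ₀ = (5.0149·0.376641 − 0.362694·5.7) / 0.013947 = -0.178539/0.013947 ≈ -12.8.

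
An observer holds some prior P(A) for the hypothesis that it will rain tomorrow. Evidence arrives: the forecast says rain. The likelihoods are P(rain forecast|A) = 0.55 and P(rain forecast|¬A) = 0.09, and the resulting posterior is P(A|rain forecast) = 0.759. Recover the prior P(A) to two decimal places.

P(A) = 0.34

Bayes' rule in odds form gives O(A|E) = O(A)·[P(E|A)/P(E|¬A)], hence O(A) = O(A|E)/LR.
Posterior odds = 0.759/(1−0.759) = 3.1494. LR = 0.55/0.09 = 6.1111.
Prior odds = 3.1494/6.1111 = 0.5154, so P(A) = 0.5154/(1+0.5154) ≈ 0.34.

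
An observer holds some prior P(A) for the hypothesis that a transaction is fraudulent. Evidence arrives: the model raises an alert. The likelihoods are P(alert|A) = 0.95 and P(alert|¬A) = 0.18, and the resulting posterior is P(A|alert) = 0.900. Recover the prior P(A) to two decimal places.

P(A) = 0.63

Bayes' rule in odds form gives O(A|E) = O(A)·[P(E|A)/P(E|¬A)], hence O(A) = O(A|E)/LR.
Posterior odds = 0.900/(1−0.900) = 9.0000. LR = 0.95/0.18 = 5.2778.
Prior odds = 9.0000/5.2778 = 1.7053, so P(A) = 1.7053/(1+1.7053) ≈ 0.63.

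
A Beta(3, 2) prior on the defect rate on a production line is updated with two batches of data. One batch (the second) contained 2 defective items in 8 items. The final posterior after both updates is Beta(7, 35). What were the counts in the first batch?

Sequential conjugate updates are equivalent to a single update on the pooled data, so total successes = posterior α − prior α and total failures = posterior β − prior β.
Total across both batches: 7−3=4 defective items, 35−2=33 good items.
Subtract the second batch: 4−2=2 defective items and 33−6=27 good items.

2 defective items and 27 good items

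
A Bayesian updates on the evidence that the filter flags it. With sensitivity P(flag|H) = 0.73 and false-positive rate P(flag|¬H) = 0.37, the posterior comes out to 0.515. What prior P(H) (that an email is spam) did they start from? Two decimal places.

In odds form, posterior odds = prior odds × likelihood ratio, so prior odds = posterior odds ÷ LR.
Posterior odds = 0.515/(1−0.515) = 1.0619. LR = 0.73/0.37 = 1.9730.
Prior odds = 1.0619/1.9730 = 0.5382, so P(H) = 0.5382/(1+0.5382) ≈ 0.35.

P(H) = 0.35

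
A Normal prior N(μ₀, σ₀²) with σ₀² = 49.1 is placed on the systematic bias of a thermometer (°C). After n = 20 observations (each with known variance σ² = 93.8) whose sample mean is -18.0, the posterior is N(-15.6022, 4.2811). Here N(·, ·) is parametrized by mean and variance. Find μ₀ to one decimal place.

With known observation variance, the Normal–Normal posterior has precision τ_n = τ₀ + n/σ² and mean μ_n = (τ₀μ₀ + (n/σ²)x̄)/τ_n.
Here τ₀ = 1/49.1 = 0.020367 and τ_data = 20/93.8 = 0.213220, so τ_n = 0.233587.
Rearranging for μ₀: μ₀ = (μ_n·τ_n − τ_data·x̄)/τ₀ = (-15.6022·0.233587 − 0.213220·-18.0) / 0.020367 = 0.193489/0.020367 ≈ 9.5.

μ₀ = 9.5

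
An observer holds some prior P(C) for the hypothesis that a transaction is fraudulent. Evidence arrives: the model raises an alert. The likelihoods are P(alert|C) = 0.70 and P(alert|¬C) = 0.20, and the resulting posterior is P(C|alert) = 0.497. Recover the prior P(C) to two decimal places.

P(C) = 0.22

Bayes' rule in odds form gives O(C|E) = O(C)·[P(E|C)/P(E|¬C)], hence O(C) = O(C|E)/LR.
Posterior odds = 0.497/(1−0.497) = 0.9881. LR = 0.70/0.20 = 3.5000.
Prior odds = 0.9881/3.5000 = 0.2823, so P(C) = 0.2823/(1+0.2823) ≈ 0.22.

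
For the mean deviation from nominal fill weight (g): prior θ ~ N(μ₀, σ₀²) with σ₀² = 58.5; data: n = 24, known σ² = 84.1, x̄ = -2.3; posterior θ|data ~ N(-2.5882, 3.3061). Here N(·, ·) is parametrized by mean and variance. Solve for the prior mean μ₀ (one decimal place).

With known observation variance, the Normal–Normal posterior has precision τ_n = τ₀ + n/σ² and mean μ_n = (τ₀μ₀ + (n/σ²)x̄)/τ_n.
Here τ₀ = 1/58.5 = 0.017094 and τ_data = 24/84.1 = 0.285375, so τ_n = 0.302469.
Rearranging for μ₀: μ₀ = (μ_n·τ_n − τ_data·x̄)/τ₀ = (-2.5882·0.302469 − 0.285375·-2.3) / 0.017094 = -0.126488/0.017094 ≈ -7.4.

μ₀ = -7.4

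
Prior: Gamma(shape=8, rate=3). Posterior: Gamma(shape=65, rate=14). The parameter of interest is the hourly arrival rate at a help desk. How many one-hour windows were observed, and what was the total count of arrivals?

n = 11 one-hour windows with total 57 arrivals

Gamma–Poisson conjugacy: posterior shape = α + Σxᵢ, posterior rate = β + n.
Matching: Σxᵢ = 65 − 8 = 57 and n = 14 − 3 = 11.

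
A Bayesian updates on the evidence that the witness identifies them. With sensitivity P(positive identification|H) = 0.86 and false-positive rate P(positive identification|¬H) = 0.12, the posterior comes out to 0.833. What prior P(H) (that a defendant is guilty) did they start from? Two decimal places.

In odds form, posterior odds = prior odds × likelihood ratio, so prior odds = posterior odds ÷ LR.
Posterior odds = 0.833/(1−0.833) = 4.9880. LR = 0.86/0.12 = 7.1667.
Prior odds = 4.9880/7.1667 = 0.6960, so P(H) = 0.6960/(1+0.6960) ≈ 0.41.

P(H) = 0.41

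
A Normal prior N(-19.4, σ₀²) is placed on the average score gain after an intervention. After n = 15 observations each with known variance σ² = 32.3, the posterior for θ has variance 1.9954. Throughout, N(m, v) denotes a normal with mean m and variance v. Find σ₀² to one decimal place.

Posterior precision equals prior precision plus data precision: 1/σ_n² = 1/σ₀² + n/σ².
So 1/σ₀² = 1/1.9954 − 15/32.3 = 0.501153 − 0.464396 = 0.036757.
Hence σ₀² = 1/0.036757 ≈ 27.2.

σ₀² = 27.2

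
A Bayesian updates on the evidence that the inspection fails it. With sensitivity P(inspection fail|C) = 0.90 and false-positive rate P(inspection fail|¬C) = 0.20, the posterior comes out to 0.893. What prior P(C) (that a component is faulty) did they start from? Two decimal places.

P(C) = 0.65

In odds form, posterior odds = prior odds × likelihood ratio, so prior odds = posterior odds ÷ LR.
Posterior odds = 0.893/(1−0.893) = 8.3458. LR = 0.90/0.20 = 4.5000.
Prior odds = 8.3458/4.5000 = 1.8546, so P(C) = 1.8546/(1+1.8546) ≈ 0.65.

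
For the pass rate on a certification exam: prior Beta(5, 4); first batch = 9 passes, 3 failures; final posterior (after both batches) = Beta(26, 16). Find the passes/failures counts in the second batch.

12 passes and 9 failures

Because Beta–binomial updating is additive in the counts, the combined data contributed (α_post−α_prior, β_post−β_prior) successes and failures.
Total across both batches: 26−5=21 passes, 16−4=12 failures.
Subtract the first batch: 21−9=12 passes and 12−3=9 failures.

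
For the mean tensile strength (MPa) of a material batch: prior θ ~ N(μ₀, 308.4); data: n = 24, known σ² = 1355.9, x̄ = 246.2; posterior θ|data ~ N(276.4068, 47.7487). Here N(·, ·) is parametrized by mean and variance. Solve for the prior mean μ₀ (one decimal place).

The posterior mean is a precision-weighted average: μ_n = (τ₀μ₀ + τ_data·x̄)/(τ₀+τ_data), with τ₀=1/σ₀² and τ_data=n/σ².
Here τ₀ = 1/308.4 = 0.003243 and τ_data = 24/1355.9 = 0.017700, so τ_n = 0.020943.
Rearranging for μ₀: μ₀ = (μ_n·τ_n − τ_data·x̄)/τ₀ = (276.4068·0.020943 − 0.017700·246.2) / 0.003243 = 1.431048/0.003243 ≈ 441.3.

μ₀ = 441.3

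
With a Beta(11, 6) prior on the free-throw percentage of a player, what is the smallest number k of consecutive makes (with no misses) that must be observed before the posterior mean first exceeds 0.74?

After k makes and 0 misses the posterior is Beta(11+k, 6), with mean (11+k)/(11+6+k).
Set (11+k)/(17+k) > 0.74 and solve: k > (0.74·17 − 11)/(1 − 0.74) = 6.077.
The smallest integer exceeding 6.077 is 7.

k = 7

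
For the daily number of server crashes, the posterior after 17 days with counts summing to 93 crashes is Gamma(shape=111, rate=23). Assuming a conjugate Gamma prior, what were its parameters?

A Gamma(α, β) prior (rate parametrization) on a Poisson rate with n observations summing to S gives posterior Gamma(α+S, β+n).
So α = 111 − 93 = 18 and β = 23 − 17 = 6.

Gamma(shape=18, rate=6)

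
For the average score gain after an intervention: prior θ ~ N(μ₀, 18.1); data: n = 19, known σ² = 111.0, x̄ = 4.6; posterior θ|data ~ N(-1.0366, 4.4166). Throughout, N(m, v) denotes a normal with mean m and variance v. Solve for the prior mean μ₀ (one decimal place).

μ₀ = -18.5

With known observation variance, the Normal–Normal posterior has precision τ_n = τ₀ + n/σ² and mean μ_n = (τ₀μ₀ + (n/σ²)x̄)/τ_n.
Here τ₀ = 1/18.1 = 0.055249 and τ_data = 19/111.0 = 0.171171, so τ_n = 0.226420.
Rearranging for μ₀: μ₀ = (μ_n·τ_n − τ_data·x̄)/τ₀ = (-1.0366·0.226420 − 0.171171·4.6) / 0.055249 = -1.022094/0.055249 ≈ -18.5.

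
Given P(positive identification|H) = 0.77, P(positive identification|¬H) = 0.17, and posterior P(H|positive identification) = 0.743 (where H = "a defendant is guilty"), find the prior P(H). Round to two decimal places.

In odds form, posterior odds = prior odds × likelihood ratio, so prior odds = posterior odds ÷ LR.
Posterior odds = 0.743/(1−0.743) = 2.8911. LR = 0.77/0.17 = 4.5294.
Prior odds = 2.8911/4.5294 = 0.6383, so P(H) = 0.6383/(1+0.6383) ≈ 0.39.

P(H) = 0.39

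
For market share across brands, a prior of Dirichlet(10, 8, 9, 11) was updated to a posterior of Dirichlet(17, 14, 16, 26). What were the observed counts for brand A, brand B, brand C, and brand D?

counts (7, 6, 7, 15)

For a Dirichlet(α) prior with multinomial counts c, the posterior is Dirichlet(α + c) componentwise.
Counts are posterior − prior componentwise: 17−10=7, 14−8=6, 16−9=7, 26−11=15.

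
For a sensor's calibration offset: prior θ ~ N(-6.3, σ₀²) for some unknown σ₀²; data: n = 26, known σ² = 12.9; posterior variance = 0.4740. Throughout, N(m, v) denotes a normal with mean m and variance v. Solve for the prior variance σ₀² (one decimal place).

σ₀² = 10.6

Posterior precision equals prior precision plus data precision: 1/σ_n² = 1/σ₀² + n/σ².
So 1/σ₀² = 1/0.4740 − 26/12.9 = 2.109705 − 2.015504 = 0.094201.
Hence σ₀² = 1/0.094201 ≈ 10.6.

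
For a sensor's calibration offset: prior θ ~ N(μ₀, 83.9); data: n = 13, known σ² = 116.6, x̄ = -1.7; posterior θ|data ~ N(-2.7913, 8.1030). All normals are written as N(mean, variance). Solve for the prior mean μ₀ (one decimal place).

μ₀ = -13.0

The posterior mean is a precision-weighted average: μ_n = (τ₀μ₀ + τ_data·x̄)/(τ₀+τ_data), with τ₀=1/σ₀² and τ_data=n/σ².
Here τ₀ = 1/83.9 = 0.011919 and τ_data = 13/116.6 = 0.111492, so τ_n = 0.123411.
Rearranging for μ₀: μ₀ = (μ_n·τ_n − τ_data·x̄)/τ₀ = (-2.7913·0.123411 − 0.111492·-1.7) / 0.011919 = -0.154941/0.011919 ≈ -13.0.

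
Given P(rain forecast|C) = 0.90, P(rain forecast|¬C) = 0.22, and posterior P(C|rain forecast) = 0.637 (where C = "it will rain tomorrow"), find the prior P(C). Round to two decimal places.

P(C) = 0.30

Bayes' rule in odds form gives O(C|E) = O(C)·[P(E|C)/P(E|¬C)], hence O(C) = O(C|E)/LR.
Posterior odds = 0.637/(1−0.637) = 1.7548. LR = 0.90/0.22 = 4.0909.
Prior odds = 1.7548/4.0909 = 0.4290, so P(C) = 0.4290/(1+0.4290) ≈ 0.30.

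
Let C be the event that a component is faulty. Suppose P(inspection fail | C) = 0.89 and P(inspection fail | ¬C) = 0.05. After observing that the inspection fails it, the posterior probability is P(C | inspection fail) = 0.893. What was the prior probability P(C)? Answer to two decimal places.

P(C) = 0.32

Bayes' rule in odds form gives O(C|E) = O(C)·[P(E|C)/P(E|¬C)], hence O(C) = O(C|E)/LR.
Posterior odds = 0.893/(1−0.893) = 8.3458. LR = 0.89/0.05 = 17.8000.
Prior odds = 8.3458/17.8000 = 0.4689, so P(C) = 0.4689/(1+0.4689) ≈ 0.32.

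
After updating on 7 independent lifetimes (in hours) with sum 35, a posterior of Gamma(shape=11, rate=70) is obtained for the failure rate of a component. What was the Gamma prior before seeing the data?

Gamma–exponential conjugacy: posterior shape = α + n, posterior rate = β + Σtᵢ.
So α = 11 − 7 = 4 and β = 70 − 35 = 35.

Gamma(shape=4, rate=35)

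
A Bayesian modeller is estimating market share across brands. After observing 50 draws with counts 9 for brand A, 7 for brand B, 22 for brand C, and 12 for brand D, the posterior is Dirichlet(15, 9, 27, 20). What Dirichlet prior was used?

Dirichlet(6, 2, 5, 8)

For a Dirichlet(α) prior with multinomial counts c, the posterior is Dirichlet(α + c) componentwise.
Subtract each count from the matching posterior parameter: 15−9=6, 9−7=2, 27−22=5, 20−12=8.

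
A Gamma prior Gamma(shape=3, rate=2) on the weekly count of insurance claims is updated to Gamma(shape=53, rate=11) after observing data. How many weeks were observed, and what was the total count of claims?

n = 9 weeks with total 50 claims

Gamma–Poisson conjugacy: posterior shape = α + Σxᵢ, posterior rate = β + n.
Matching: Σxᵢ = 53 − 3 = 50 and n = 11 − 2 = 9.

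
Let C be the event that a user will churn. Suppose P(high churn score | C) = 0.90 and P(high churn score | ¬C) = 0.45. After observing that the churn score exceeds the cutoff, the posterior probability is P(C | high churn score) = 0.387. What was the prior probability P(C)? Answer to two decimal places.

P(C) = 0.24

In odds form, posterior odds = prior odds × likelihood ratio, so prior odds = posterior odds ÷ LR.
Posterior odds = 0.387/(1−0.387) = 0.6313. LR = 0.90/0.45 = 2.0000.
Prior odds = 0.6313/2.0000 = 0.3156, so P(C) = 0.3156/(1+0.3156) ≈ 0.24.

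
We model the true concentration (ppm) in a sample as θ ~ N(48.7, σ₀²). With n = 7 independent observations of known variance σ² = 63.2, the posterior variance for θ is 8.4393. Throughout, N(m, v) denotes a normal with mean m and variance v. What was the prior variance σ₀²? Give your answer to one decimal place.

For the Normal–Normal model with known σ², precisions add: τ_n = τ₀ + n/σ².
So 1/σ₀² = 1/8.4393 − 7/63.2 = 0.118493 − 0.110759 = 0.007734.
Hence σ₀² = 1/0.007734 ≈ 129.3.

σ₀² = 129.3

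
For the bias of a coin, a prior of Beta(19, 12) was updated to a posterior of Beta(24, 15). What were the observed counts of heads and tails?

A Beta(α, β) prior with s successes and f failures in binomial data gives a Beta(α+s, β+f) posterior.
Match parameters: s=24−19=5, f=15−12=3.

5 heads and 3 tails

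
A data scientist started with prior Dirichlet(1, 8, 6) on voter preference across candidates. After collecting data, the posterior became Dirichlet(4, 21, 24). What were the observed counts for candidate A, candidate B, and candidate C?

For a Dirichlet(α) prior with multinomial counts c, the posterior is Dirichlet(α + c) componentwise.
Counts are posterior − prior componentwise: 4−1=3, 21−8=13, 24−6=18.

counts (3, 13, 18)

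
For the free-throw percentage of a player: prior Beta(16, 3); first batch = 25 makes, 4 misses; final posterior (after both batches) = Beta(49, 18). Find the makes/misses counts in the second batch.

Sequential conjugate updates are equivalent to a single update on the pooled data, so total successes = posterior α − prior α and total failures = posterior β − prior β.
Total across both batches: 49−16=33 makes, 18−3=15 misses.
Subtract the first batch: 33−25=8 makes and 15−4=11 misses.

8 makes and 11 misses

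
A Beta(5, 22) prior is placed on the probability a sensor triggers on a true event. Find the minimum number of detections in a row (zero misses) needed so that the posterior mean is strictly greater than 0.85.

k = 120

After k detections and 0 misses the posterior is Beta(5+k, 22), with mean (5+k)/(5+22+k).
Set (5+k)/(27+k) > 0.85 and solve: k > (0.85·27 − 5)/(1 − 0.85) = 119.667.
The smallest integer exceeding 119.667 is 120, and checking k=120: (125)/(147) = 0.8503 > 0.85.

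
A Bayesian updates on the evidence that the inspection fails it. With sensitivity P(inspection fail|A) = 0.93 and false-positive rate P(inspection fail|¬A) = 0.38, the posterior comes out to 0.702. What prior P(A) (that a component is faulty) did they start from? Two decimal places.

In odds form, posterior odds = prior odds × likelihood ratio, so prior odds = posterior odds ÷ LR.
Posterior odds = 0.702/(1−0.702) = 2.3557. LR = 0.93/0.38 = 2.4474.
Prior odds = 2.3557/2.4474 = 0.9625, so P(A) = 0.9625/(1+0.9625) ≈ 0.49.

P(A) = 0.49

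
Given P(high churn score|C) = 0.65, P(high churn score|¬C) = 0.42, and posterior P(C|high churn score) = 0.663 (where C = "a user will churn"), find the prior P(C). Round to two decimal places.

In odds form, posterior odds = prior odds × likelihood ratio, so prior odds = posterior odds ÷ LR.
Posterior odds = 0.663/(1−0.663) = 1.9674. LR = 0.65/0.42 = 1.5476.
Prior odds = 1.9674/1.5476 = 1.2713, so P(C) = 1.2713/(1+1.2713) ≈ 0.56.

P(C) = 0.56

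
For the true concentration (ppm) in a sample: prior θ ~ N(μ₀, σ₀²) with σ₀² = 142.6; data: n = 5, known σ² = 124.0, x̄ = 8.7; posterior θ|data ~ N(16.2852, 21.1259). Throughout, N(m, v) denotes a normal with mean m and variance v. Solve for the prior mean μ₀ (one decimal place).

μ₀ = 59.9

With known observation variance, the Normal–Normal posterior has precision τ_n = τ₀ + n/σ² and mean μ_n = (τ₀μ₀ + (n/σ²)x̄)/τ_n.
Here τ₀ = 1/142.6 = 0.007013 and τ_data = 5/124.0 = 0.040323, so τ_n = 0.047336.
Rearranging for μ₀: μ₀ = (μ_n·τ_n − τ_data·x̄)/τ₀ = (16.2852·0.047336 − 0.040323·8.7) / 0.007013 = 0.420066/0.007013 ≈ 59.9.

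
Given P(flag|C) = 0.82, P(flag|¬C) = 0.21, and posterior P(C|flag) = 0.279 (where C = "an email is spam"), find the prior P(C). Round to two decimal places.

P(C) = 0.09

Bayes' rule in odds form gives O(C|E) = O(C)·[P(E|C)/P(E|¬C)], hence O(C) = O(C|E)/LR.
Posterior odds = 0.279/(1−0.279) = 0.3870. LR = 0.82/0.21 = 3.9048.
Prior odds = 0.3870/3.9048 = 0.0991, so P(C) = 0.0991/(1+0.0991) ≈ 0.09.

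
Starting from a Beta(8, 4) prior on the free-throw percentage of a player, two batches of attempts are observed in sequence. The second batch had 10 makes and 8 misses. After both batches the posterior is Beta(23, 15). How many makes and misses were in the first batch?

5 makes and 3 misses

Because Beta–binomial updating is additive in the counts, the combined data contributed (α_post−α_prior, β_post−β_prior) successes and failures.
Total across both batches: 23−8=15 makes, 15−4=11 misses.
Subtract the second batch: 15−10=5 makes and 11−8=3 misses.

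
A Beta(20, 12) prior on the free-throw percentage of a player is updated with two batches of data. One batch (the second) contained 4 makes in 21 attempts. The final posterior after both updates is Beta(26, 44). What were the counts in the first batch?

2 makes and 15 misses

Sequential conjugate updates are equivalent to a single update on the pooled data, so total successes = posterior α − prior α and total failures = posterior β − prior β.
Total across both batches: 26−20=6 makes, 44−12=32 misses.
Subtract the second batch: 6−4=2 makes and 32−17=15 misses.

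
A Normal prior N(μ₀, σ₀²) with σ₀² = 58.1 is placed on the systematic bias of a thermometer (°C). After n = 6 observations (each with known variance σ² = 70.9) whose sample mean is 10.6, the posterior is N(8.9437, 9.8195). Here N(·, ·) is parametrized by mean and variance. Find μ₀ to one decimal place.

μ₀ = 0.8

The posterior mean is a precision-weighted average: μ_n = (τ₀μ₀ + τ_data·x̄)/(τ₀+τ_data), with τ₀=1/σ₀² and τ_data=n/σ².
Here τ₀ = 1/58.1 = 0.017212 and τ_data = 6/70.9 = 0.084626, so τ_n = 0.101838.
Rearranging for μ₀: μ₀ = (μ_n·τ_n − τ_data·x̄)/τ₀ = (8.9437·0.101838 − 0.084626·10.6) / 0.017212 = 0.013773/0.017212 ≈ 0.8.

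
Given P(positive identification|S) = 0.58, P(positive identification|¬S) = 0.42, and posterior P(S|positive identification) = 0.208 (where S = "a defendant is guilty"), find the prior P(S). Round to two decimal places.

P(S) = 0.16

Bayes' rule in odds form gives O(S|E) = O(S)·[P(E|S)/P(E|¬S)], hence O(S) = O(S|E)/LR.
Posterior odds = 0.208/(1−0.208) = 0.2626. LR = 0.58/0.42 = 1.3810.
Prior odds = 0.2626/1.3810 = 0.1902, so P(S) = 0.1902/(1+0.1902) ≈ 0.16.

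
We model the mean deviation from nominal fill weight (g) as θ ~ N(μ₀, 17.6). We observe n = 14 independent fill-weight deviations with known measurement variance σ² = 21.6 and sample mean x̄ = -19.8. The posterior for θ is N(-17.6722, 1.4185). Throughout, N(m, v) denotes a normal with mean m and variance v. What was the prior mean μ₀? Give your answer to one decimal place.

With known observation variance, the Normal–Normal posterior has precision τ_n = τ₀ + n/σ² and mean μ_n = (τ₀μ₀ + (n/σ²)x̄)/τ_n.
Here τ₀ = 1/17.6 = 0.056818 and τ_data = 14/21.6 = 0.648148, so τ_n = 0.704966.
Rearranging for μ₀: μ₀ = (μ_n·τ_n − τ_data·x̄)/τ₀ = (-17.6722·0.704966 − 0.648148·-19.8) / 0.056818 = 0.375030/0.056818 ≈ 6.6.

μ₀ = 6.6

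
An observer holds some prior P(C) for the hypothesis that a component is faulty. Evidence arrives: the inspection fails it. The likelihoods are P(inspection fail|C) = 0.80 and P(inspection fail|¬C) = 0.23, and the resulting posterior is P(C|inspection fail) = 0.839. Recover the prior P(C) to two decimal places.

P(C) = 0.60

In odds form, posterior odds = prior odds × likelihood ratio, so prior odds = posterior odds ÷ LR.
Posterior odds = 0.839/(1−0.839) = 5.2112. LR = 0.80/0.23 = 3.4783.
Prior odds = 5.2112/3.4783 = 1.4982, so P(C) = 1.4982/(1+1.4982) ≈ 0.60.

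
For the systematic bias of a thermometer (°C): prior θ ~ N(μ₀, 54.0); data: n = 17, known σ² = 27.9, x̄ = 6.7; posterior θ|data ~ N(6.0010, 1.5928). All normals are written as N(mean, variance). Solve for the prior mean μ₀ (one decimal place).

The posterior mean is a precision-weighted average: μ_n = (τ₀μ₀ + τ_data·x̄)/(τ₀+τ_data), with τ₀=1/σ₀² and τ_data=n/σ².
Here τ₀ = 1/54.0 = 0.018519 and τ_data = 17/27.9 = 0.609319, so τ_n = 0.627838.
Rearranging for μ₀: μ₀ = (μ_n·τ_n − τ_data·x̄)/τ₀ = (6.0010·0.627838 − 0.609319·6.7) / 0.018519 = -0.314781/0.018519 ≈ -17.0.

μ₀ = -17.0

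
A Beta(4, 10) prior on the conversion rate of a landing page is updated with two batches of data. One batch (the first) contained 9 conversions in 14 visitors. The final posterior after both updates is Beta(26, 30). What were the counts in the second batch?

Because Beta–binomial updating is additive in the counts, the combined data contributed (α_post−α_prior, β_post−β_prior) successes and failures.
Total across both batches: 26−4=22 conversions, 30−10=20 bounces.
Subtract the first batch: 22−9=13 conversions and 20−5=15 bounces.

13 conversions and 15 bounces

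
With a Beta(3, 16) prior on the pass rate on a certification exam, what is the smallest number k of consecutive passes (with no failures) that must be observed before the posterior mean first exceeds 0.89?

k = 127

After k passes and 0 failures the posterior is Beta(3+k, 16), with mean (3+k)/(3+16+k).
Set (3+k)/(19+k) > 0.89 and solve: k > (0.89·19 − 3)/(1 − 0.89) = 126.455.
The smallest integer exceeding 126.455 is 127.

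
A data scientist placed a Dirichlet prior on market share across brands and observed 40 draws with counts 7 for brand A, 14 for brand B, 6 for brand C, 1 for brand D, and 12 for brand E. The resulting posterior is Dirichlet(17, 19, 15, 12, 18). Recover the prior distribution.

Dirichlet(10, 5, 9, 11, 6)

For a Dirichlet(α) prior with multinomial counts c, the posterior is Dirichlet(α + c) componentwise.
Subtract each count from the matching posterior parameter: 17−7=10, 19−14=5, 15−6=9, 12−1=11, 18−12=6.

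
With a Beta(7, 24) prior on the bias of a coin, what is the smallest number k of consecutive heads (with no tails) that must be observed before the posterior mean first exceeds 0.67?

After k heads and 0 tails the posterior is Beta(7+k, 24), with mean (7+k)/(7+24+k).
Set (7+k)/(31+k) > 0.67 and solve: k > (0.67·31 − 7)/(1 − 0.67) = 41.727.
The smallest integer exceeding 41.727 is 42.

k = 42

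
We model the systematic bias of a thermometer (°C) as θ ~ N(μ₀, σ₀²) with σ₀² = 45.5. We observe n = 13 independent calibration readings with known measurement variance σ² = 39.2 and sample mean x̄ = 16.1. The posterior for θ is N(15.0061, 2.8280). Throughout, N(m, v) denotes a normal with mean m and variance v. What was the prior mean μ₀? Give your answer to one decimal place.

μ₀ = -1.5

The posterior mean is a precision-weighted average: μ_n = (τ₀μ₀ + τ_data·x̄)/(τ₀+τ_data), with τ₀=1/σ₀² and τ_data=n/σ².
Here τ₀ = 1/45.5 = 0.021978 and τ_data = 13/39.2 = 0.331633, so τ_n = 0.353611.
Rearranging for μ₀: μ₀ = (μ_n·τ_n − τ_data·x̄)/τ₀ = (15.0061·0.353611 − 0.331633·16.1) / 0.021978 = -0.032969/0.021978 ≈ -1.5.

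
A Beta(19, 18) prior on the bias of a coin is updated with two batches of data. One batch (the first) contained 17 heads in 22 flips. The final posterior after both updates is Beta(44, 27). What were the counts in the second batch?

Sequential conjugate updates are equivalent to a single update on the pooled data, so total successes = posterior α − prior α and total failures = posterior β − prior β.
Total across both batches: 44−19=25 heads, 27−18=9 tails.
Subtract the first batch: 25−17=8 heads and 9−5=4 tails.

8 heads and 4 tails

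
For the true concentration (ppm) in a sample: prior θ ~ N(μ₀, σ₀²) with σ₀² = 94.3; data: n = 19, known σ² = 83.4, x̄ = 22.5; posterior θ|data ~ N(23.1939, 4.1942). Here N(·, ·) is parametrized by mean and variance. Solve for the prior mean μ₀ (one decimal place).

The posterior mean is a precision-weighted average: μ_n = (τ₀μ₀ + τ_data·x̄)/(τ₀+τ_data), with τ₀=1/σ₀² and τ_data=n/σ².
Here τ₀ = 1/94.3 = 0.010604 and τ_data = 19/83.4 = 0.227818, so τ_n = 0.238422.
Rearranging for μ₀: μ₀ = (μ_n·τ_n − τ_data·x̄)/τ₀ = (23.1939·0.238422 − 0.227818·22.5) / 0.010604 = 0.404031/0.010604 ≈ 38.1.

μ₀ = 38.1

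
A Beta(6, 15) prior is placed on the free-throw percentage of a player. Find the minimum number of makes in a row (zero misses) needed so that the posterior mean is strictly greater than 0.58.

k = 15

After k makes and 0 misses the posterior is Beta(6+k, 15), with mean (6+k)/(6+15+k).
Set (6+k)/(21+k) > 0.58 and solve: k > (0.58·21 − 6)/(1 − 0.58) = 14.714.
The smallest integer exceeding 14.714 is 15, and checking k=15: (21)/(36) = 0.5833 > 0.58.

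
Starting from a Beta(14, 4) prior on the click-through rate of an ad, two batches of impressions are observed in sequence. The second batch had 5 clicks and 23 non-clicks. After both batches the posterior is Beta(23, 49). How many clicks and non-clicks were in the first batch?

Sequential conjugate updates are equivalent to a single update on the pooled data, so total successes = posterior α − prior α and total failures = posterior β − prior β.
Total across both batches: 23−14=9 clicks, 49−4=45 non-clicks.
Subtract the second batch: 9−5=4 clicks and 45−23=22 non-clicks.

4 clicks and 22 non-clicks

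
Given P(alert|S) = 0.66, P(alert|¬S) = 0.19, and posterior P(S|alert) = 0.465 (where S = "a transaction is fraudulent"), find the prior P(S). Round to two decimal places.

P(S) = 0.20

In odds form, posterior odds = prior odds × likelihood ratio, so prior odds = posterior odds ÷ LR.
Posterior odds = 0.465/(1−0.465) = 0.8692. LR = 0.66/0.19 = 3.4737.
Prior odds = 0.8692/3.4737 = 0.2502, so P(S) = 0.2502/(1+0.2502) ≈ 0.20.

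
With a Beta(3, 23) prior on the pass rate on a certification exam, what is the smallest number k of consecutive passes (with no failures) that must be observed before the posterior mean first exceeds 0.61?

k = 33

After k passes and 0 failures the posterior is Beta(3+k, 23), with mean (3+k)/(3+23+k).
Set (3+k)/(26+k) > 0.61 and solve: k > (0.61·26 − 3)/(1 − 0.61) = 32.974.
The smallest integer exceeding 32.974 is 33, and checking k=33: (36)/(59) = 0.6102 > 0.61.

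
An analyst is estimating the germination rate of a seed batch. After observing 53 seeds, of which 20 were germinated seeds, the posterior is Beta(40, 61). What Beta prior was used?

Beta(20, 28)

Under Beta–binomial conjugacy the posterior parameters are (a+s, b+f).
So a = 40 − 20 = 20 and b = 61 − 33 = 28.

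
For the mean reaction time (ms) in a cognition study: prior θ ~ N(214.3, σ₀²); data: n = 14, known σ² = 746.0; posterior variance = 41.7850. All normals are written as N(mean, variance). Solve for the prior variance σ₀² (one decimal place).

For the Normal–Normal model with known σ², precisions add: τ_n = τ₀ + n/σ².
So 1/σ₀² = 1/41.7850 − 14/746.0 = 0.023932 − 0.018767 = 0.005165.
Hence σ₀² = 1/0.005165 ≈ 193.6.

σ₀² = 193.6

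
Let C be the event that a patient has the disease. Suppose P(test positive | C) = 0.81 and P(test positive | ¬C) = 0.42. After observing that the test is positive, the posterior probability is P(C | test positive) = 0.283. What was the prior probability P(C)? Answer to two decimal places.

In odds form, posterior odds = prior odds × likelihood ratio, so prior odds = posterior odds ÷ LR.
Posterior odds = 0.283/(1−0.283) = 0.3947. LR = 0.81/0.42 = 1.9286.
Prior odds = 0.3947/1.9286 = 0.2047, so P(C) = 0.2047/(1+0.2047) ≈ 0.17.

P(C) = 0.17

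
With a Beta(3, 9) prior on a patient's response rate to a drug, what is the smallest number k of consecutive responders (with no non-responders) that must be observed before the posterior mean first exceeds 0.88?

k = 64

After k responders and 0 non-responders the posterior is Beta(3+k, 9), with mean (3+k)/(3+9+k).
Set (3+k)/(12+k) > 0.88 and solve: k > (0.88·12 − 3)/(1 − 0.88) = 63.000.
The smallest integer exceeding 63.000 is 64.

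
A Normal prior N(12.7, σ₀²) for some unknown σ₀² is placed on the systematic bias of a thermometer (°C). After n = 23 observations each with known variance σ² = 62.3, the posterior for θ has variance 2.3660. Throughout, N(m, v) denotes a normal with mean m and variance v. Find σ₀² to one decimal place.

σ₀² = 18.7

Posterior precision equals prior precision plus data precision: 1/σ_n² = 1/σ₀² + n/σ².
So 1/σ₀² = 1/2.3660 − 23/62.3 = 0.422654 − 0.369181 = 0.053473.
Hence σ₀² = 1/0.053473 ≈ 18.7.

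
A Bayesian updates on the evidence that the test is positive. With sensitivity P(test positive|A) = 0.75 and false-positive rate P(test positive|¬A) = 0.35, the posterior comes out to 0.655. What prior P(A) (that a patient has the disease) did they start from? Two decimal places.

In odds form, posterior odds = prior odds × likelihood ratio, so prior odds = posterior odds ÷ LR.
Posterior odds = 0.655/(1−0.655) = 1.8986. LR = 0.75/0.35 = 2.1429.
Prior odds = 1.8986/2.1429 = 0.8860, so P(A) = 0.8860/(1+0.8860) ≈ 0.47.

P(A) = 0.47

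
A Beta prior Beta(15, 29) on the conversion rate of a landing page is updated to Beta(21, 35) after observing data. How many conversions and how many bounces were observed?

Under Beta–binomial conjugacy the posterior parameters are (α+s, β+f).
Match parameters: s=21−15=6, f=35−29=6.

6 conversions and 6 bounces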